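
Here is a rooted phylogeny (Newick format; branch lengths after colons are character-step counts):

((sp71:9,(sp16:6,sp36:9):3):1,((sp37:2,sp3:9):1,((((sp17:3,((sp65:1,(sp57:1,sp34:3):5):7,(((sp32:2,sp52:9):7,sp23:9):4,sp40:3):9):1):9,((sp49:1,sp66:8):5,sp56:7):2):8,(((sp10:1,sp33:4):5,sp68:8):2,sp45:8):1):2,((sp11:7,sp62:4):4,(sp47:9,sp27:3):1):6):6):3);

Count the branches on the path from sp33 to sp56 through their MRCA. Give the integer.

7

The MRCA of sp33 and sp56 is the node subtending (((sp17,((sp65,(sp57,sp34)),(((sp32,sp52),sp23),sp40))),((sp49,sp66),sp56)),(((sp10,sp33),sp68),sp45)).
From sp33 up to that node: 4 branches. From sp56 up to the same node: 3 branches. Total: 4 + 3 = 7.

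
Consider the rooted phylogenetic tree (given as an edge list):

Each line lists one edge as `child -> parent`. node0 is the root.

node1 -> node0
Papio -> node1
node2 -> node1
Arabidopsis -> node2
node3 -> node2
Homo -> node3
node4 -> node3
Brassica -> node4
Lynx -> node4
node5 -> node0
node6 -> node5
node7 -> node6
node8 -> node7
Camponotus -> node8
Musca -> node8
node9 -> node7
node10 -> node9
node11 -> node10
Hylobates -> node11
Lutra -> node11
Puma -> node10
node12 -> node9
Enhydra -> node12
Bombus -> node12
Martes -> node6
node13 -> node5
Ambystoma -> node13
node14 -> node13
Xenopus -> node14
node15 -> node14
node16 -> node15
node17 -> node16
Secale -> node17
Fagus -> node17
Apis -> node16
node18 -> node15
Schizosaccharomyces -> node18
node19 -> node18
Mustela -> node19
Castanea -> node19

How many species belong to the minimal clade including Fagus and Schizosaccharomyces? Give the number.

6

The MRCA of Fagus and Schizosaccharomyces is the node subtending (((Secale,Fagus),Apis),(Schizosaccharomyces,(Mustela,Castanea))).
That clade contains 6 terminal taxa: Apis, Castanea, Fagus, Mustela, Schizosaccharomyces, Secale.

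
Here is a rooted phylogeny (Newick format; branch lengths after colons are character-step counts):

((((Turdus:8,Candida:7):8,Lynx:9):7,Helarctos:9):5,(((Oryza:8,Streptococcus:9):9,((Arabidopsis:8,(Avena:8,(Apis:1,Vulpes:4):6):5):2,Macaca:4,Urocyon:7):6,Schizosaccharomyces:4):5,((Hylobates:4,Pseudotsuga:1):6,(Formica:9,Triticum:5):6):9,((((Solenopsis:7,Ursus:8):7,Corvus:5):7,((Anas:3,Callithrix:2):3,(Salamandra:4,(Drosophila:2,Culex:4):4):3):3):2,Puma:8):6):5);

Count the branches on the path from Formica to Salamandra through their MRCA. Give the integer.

8

The MRCA of Formica and Salamandra is the node subtending (((Oryza,Streptococcus),((Arabidopsis,(Avena,(Apis,Vulpes))),Macaca,Urocyon),Schizosaccharomyces),((Hylobates,Pseudotsuga),(Formica,Triticum)),((((Solenopsis,Ursus),Corvus),((Anas,Callithrix),(Salamandra,(Drosophila,Culex)))),Puma)).
From Formica up to that node: 3 branches. From Salamandra up to the same node: 5 branches. Total: 3 + 5 = 8.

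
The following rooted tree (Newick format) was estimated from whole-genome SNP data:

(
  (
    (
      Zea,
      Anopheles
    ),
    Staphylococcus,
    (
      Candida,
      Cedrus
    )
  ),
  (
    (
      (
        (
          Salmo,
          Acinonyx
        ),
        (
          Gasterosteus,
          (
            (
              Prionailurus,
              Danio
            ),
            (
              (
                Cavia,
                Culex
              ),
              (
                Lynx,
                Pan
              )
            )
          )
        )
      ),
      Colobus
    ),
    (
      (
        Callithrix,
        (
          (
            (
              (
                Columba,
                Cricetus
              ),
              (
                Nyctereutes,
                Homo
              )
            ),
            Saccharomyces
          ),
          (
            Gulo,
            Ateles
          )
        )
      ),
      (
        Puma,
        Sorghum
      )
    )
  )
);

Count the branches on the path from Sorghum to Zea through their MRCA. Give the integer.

The MRCA of Sorghum and Zea is the root of the tree.
From Sorghum up to that node: 4 branches. From Zea up to the same node: 3 branches. Total: 4 + 3 = 7.

7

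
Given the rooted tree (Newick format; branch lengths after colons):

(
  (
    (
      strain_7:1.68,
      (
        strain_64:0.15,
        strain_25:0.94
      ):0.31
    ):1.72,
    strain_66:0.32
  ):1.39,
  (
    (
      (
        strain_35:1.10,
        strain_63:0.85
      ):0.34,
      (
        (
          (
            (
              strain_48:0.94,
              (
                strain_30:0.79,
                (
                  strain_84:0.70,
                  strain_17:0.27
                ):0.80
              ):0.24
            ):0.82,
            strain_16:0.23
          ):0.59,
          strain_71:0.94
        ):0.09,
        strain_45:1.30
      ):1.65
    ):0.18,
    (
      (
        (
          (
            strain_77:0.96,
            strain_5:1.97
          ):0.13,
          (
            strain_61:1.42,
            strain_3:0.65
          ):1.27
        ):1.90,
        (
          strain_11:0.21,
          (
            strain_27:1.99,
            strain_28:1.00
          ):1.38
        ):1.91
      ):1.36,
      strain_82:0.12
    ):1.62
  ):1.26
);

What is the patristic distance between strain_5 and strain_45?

10.11

The path runs strain_5 → … → MRCA → … → strain_45; the MRCA is the node subtending (((strain_35,strain_63),((((strain_48,(strain_30,(strain_84,strain_17))),strain_16),strain_71),strain_45)),((((strain_77,strain_5),(strain_61,strain_3)),(strain_11,(strain_27,strain_28))),strain_82)).
Branch lengths along that path: 1.97 + 0.13 + 1.90 + 1.36 + 1.62 + 0.18 + 1.65 + 1.30 = 10.11.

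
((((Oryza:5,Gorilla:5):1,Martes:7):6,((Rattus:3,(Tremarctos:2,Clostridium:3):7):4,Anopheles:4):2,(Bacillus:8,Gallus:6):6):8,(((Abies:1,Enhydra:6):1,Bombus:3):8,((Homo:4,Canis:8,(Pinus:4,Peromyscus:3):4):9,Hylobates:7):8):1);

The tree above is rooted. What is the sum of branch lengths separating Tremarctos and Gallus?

The path runs Tremarctos → … → MRCA → … → Gallus; the MRCA is the node subtending (((Oryza,Gorilla),Martes),((Rattus,(Tremarctos,Clostridium)),Anopheles),(Bacillus,Gallus)).
Branch lengths along that path: 2 + 7 + 4 + 2 + 6 + 6 = 27.

27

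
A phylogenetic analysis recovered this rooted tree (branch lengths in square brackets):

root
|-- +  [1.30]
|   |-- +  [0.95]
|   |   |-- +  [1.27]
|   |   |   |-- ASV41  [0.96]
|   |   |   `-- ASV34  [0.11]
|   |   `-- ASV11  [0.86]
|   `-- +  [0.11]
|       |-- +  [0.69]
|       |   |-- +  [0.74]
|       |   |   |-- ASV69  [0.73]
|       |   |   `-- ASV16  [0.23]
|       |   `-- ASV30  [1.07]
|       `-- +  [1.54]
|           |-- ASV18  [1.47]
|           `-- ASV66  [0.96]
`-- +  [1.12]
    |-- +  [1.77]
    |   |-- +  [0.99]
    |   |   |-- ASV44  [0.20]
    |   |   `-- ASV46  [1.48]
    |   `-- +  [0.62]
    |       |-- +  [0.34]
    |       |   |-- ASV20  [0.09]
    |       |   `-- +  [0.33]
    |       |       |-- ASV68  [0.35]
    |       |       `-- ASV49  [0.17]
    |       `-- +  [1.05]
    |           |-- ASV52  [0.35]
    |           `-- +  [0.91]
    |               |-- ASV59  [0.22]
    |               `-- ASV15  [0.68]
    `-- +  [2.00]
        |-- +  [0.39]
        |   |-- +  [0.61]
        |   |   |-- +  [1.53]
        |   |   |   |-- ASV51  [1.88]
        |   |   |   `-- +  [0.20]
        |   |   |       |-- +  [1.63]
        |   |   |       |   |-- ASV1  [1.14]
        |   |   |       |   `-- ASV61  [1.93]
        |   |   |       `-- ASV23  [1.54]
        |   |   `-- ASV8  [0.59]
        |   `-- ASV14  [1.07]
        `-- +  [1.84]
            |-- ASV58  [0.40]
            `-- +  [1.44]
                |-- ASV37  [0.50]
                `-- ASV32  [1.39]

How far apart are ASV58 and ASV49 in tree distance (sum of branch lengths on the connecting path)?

The path runs ASV58 → … → MRCA → … → ASV49; the MRCA is the node subtending (((ASV44,ASV46),((ASV20,(ASV68,ASV49)),(ASV52,(ASV59,ASV15)))),((((ASV51,((ASV1,ASV61),ASV23)),ASV8),ASV14),(ASV58,(ASV37,ASV32)))).
Branch lengths along that path: 0.40 + 1.84 + 2.00 + 1.77 + 0.62 + 0.34 + 0.33 + 0.17 = 7.47.

7.47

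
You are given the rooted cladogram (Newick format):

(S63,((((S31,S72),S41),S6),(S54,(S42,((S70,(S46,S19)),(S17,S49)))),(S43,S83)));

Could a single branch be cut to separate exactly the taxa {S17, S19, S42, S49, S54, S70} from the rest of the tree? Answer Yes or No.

The MRCA of the listed taxa subtends (S54,(S42,((S70,(S46,S19)),(S17,S49)))).
That clade also contains S46, which is not in the proposed group, so the group is not monophyletic.

No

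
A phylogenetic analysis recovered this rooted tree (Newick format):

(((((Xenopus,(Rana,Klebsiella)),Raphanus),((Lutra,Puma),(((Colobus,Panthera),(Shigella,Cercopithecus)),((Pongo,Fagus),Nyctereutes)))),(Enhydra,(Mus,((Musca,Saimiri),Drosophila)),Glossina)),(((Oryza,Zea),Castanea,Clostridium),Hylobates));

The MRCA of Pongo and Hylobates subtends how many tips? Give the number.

The MRCA of Pongo and Hylobates is the root, so the clade is the entire tree.
That clade contains 24 terminal taxa: Castanea, Cercopithecus, Clostridium, Colobus, Drosophila, Enhydra, Fagus, Glossina, Hylobates, Klebsiella, Lutra, Mus, Musca, Nyctereutes, Oryza, Panthera, Pongo, Puma, Rana, Raphanus, Saimiri, Shigella, Xenopus, Zea.

24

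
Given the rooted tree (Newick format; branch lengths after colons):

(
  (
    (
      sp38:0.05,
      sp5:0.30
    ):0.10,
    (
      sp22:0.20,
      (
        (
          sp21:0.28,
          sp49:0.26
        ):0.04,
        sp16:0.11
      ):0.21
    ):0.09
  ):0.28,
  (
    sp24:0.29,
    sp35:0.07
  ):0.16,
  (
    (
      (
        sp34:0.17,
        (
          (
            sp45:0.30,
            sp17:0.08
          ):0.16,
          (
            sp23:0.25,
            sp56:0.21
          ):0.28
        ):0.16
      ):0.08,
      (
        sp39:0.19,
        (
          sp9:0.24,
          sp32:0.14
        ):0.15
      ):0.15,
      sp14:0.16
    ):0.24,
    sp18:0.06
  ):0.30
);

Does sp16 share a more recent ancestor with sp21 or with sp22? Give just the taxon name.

The MRCA of sp16 and sp21 subtends ((sp21,sp49),sp16) (3 taxa).
The MRCA of sp16 and sp22 subtends (sp22,((sp21,sp49),sp16)) (4 taxa).
The first is nested inside the second, so sp16 shares a more recent common ancestor with sp21.

sp21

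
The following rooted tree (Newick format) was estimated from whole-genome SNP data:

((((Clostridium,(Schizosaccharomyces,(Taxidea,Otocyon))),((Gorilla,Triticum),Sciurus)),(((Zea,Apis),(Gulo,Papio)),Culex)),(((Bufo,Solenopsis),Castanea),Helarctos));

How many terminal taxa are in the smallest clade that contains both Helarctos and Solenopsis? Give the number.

4

The MRCA of Helarctos and Solenopsis is the node subtending (((Bufo,Solenopsis),Castanea),Helarctos).
That clade contains 4 terminal taxa: Bufo, Castanea, Helarctos, Solenopsis.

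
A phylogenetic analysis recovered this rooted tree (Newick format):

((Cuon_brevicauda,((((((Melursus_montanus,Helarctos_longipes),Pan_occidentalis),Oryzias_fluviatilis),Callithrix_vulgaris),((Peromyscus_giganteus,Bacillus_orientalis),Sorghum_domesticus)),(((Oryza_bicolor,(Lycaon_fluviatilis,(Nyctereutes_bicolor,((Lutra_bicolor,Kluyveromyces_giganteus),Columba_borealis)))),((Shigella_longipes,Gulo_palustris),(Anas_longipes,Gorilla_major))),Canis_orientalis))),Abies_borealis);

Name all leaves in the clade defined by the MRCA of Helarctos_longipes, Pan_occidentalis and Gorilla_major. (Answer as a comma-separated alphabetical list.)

Tracing Helarctos_longipes: it sits inside (Melursus_montanus,Helarctos_longipes).
Tracing Pan_occidentalis: it sits inside ((Melursus_montanus,Helarctos_longipes),Pan_occidentalis).
Tracing Gorilla_major: it sits inside (Anas_longipes,Gorilla_major).
The smallest clade enclosing all 3 is ((((((Melursus_montanus,Helarctos_longipes),Pan_occidentalis),Oryzias_fluviatilis),Callithrix_vulgaris),((Peromyscus_giganteus,Bacillus_orientalis),Sorghum_domesticus)),(((Oryza_bicolor,(Lycaon_fluviatilis,(Nyctereutes_bicolor,((Lutra_bicolor,Kluyveromyces_giganteus),Columba_borealis)))),((Shigella_longipes,Gulo_palustris),(Anas_longipes,Gorilla_major))),Canis_orientalis)); the answer is its 19 terminal taxa in alphabetical order.

Anas_longipes, Bacillus_orientalis, Callithrix_vulgaris, Canis_orientalis, Columba_borealis, Gorilla_major, Gulo_palustris, Helarctos_longipes, Kluyveromyces_giganteus, Lutra_bicolor, Lycaon_fluviatilis, Melursus_montanus, Nyctereutes_bicolor, Oryza_bicolor, Oryzias_fluviatilis, Pan_occidentalis, Peromyscus_giganteus, Shigella_longipes, Sorghum_domesticus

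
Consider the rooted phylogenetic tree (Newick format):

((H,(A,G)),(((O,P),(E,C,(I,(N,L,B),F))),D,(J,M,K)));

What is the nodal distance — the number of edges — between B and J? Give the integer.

The MRCA of B and J is the node subtending (((O,P),(E,C,(I,(N,L,B),F))),D,(J,M,K)).
From B up to that node: 5 branches. From J up to the same node: 2 branches. Total: 5 + 2 = 7.

7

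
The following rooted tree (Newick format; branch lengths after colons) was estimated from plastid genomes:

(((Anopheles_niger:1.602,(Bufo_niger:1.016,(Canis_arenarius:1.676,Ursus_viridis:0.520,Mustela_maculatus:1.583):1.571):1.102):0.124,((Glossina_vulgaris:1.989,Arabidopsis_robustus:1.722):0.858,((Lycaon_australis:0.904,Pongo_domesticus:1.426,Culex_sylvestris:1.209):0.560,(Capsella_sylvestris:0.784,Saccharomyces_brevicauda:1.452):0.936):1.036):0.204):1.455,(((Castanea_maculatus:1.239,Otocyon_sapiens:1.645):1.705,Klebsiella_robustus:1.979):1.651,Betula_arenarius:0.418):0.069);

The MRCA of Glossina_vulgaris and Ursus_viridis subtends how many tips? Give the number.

12

The MRCA of Glossina_vulgaris and Ursus_viridis is the node subtending ((Anopheles_niger,(Bufo_niger,(Canis_arenarius,Ursus_viridis,Mustela_maculatus))),((Glossina_vulgaris,Arabidopsis_robustus),((Lycaon_australis,Pongo_domesticus,Culex_sylvestris),(Capsella_sylvestris,Saccharomyces_brevicauda)))).
That clade contains 12 terminal taxa: Anopheles_niger, Arabidopsis_robustus, Bufo_niger, Canis_arenarius, Capsella_sylvestris, Culex_sylvestris, Glossina_vulgaris, Lycaon_australis, Mustela_maculatus, Pongo_domesticus, Saccharomyces_brevicauda, Ursus_viridis.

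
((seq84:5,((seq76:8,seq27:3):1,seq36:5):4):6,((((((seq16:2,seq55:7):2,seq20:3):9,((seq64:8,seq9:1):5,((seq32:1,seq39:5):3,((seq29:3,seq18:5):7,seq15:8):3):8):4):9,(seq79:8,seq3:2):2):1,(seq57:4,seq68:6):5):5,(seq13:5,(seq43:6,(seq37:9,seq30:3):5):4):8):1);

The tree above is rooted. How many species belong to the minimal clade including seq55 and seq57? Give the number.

14

The MRCA of seq55 and seq57 is the node subtending (((((seq16,seq55),seq20),((seq64,seq9),((seq32,seq39),((seq29,seq18),seq15)))),(seq79,seq3)),(seq57,seq68)).
That clade contains 14 terminal taxa: seq15, seq16, seq18, seq20, seq29, seq3, seq32, seq39, seq55, seq57, seq64, seq68, seq79, seq9.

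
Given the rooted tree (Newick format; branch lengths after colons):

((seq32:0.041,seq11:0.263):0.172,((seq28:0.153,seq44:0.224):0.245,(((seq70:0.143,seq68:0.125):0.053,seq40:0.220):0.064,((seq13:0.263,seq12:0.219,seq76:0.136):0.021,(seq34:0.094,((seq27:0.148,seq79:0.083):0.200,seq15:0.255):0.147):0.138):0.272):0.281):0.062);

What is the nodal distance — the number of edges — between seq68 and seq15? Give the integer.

7

The MRCA of seq68 and seq15 is the node subtending (((seq70,seq68),seq40),((seq13,seq12,seq76),(seq34,((seq27,seq79),seq15)))).
From seq68 up to that node: 3 branches. From seq15 up to the same node: 4 branches. Total: 3 + 4 = 7.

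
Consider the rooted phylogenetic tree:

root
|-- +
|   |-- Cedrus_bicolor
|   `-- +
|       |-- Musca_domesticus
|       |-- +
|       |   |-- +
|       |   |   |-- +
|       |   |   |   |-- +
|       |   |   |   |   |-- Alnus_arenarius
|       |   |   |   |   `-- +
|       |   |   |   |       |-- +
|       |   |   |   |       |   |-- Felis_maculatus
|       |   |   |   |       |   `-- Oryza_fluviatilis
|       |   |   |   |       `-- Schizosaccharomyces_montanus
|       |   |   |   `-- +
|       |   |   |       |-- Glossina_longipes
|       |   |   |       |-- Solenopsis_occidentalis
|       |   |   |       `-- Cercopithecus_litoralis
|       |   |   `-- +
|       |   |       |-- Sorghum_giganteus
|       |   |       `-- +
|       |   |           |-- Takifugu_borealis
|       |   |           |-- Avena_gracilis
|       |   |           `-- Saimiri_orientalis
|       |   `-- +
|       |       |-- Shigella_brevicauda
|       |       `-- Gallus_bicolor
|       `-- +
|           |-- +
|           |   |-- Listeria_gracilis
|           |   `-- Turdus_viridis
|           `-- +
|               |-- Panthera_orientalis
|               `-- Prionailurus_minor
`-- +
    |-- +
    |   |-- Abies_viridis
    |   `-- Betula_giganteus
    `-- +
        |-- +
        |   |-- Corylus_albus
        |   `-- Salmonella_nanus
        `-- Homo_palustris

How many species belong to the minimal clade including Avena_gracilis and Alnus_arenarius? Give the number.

11

The MRCA of Avena_gracilis and Alnus_arenarius is the node subtending (((Alnus_arenarius,((Felis_maculatus,Oryza_fluviatilis),Schizosaccharomyces_montanus)),(Glossina_longipes,Solenopsis_occidentalis,Cercopithecus_litoralis)),(Sorghum_giganteus,(Takifugu_borealis,Avena_gracilis,Saimiri_orientalis))).
That clade contains 11 terminal taxa: Alnus_arenarius, Avena_gracilis, Cercopithecus_litoralis, Felis_maculatus, Glossina_longipes, Oryza_fluviatilis, Saimiri_orientalis, Schizosaccharomyces_montanus, Solenopsis_occidentalis, Sorghum_giganteus, Takifugu_borealis.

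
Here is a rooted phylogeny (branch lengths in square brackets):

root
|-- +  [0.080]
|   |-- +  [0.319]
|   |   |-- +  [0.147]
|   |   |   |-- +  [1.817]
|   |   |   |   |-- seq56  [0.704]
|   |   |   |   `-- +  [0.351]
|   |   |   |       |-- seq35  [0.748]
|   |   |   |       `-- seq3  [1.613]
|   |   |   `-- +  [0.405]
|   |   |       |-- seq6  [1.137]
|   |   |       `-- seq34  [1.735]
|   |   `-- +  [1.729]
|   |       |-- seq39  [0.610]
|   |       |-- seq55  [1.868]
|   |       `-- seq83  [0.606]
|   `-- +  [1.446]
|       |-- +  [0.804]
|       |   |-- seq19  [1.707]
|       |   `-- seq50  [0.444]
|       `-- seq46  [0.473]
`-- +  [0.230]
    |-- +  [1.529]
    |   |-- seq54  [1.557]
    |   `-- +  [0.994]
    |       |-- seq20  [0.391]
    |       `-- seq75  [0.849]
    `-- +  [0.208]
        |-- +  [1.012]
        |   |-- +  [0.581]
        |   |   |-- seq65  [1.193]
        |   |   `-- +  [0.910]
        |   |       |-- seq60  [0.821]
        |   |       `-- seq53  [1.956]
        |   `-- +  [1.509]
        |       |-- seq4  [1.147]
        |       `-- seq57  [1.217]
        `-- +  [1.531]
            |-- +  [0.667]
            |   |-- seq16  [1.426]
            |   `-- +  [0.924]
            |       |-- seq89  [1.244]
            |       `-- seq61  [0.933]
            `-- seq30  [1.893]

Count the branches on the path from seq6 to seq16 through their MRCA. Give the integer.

The MRCA of seq6 and seq16 is the root of the tree.
From seq6 up to that node: 5 branches. From seq16 up to the same node: 5 branches. Total: 5 + 5 = 10.

10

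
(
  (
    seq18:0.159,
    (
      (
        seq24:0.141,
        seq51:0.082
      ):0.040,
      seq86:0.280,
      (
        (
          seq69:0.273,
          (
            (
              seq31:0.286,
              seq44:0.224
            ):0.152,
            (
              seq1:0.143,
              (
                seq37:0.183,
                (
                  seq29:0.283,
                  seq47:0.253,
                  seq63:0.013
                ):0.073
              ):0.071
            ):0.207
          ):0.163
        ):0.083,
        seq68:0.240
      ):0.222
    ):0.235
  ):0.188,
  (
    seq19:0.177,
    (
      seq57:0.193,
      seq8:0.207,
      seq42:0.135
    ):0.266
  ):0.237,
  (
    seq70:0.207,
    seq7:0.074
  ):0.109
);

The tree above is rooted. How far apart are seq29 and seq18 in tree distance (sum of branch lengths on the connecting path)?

1.496

The path runs seq29 → … → MRCA → … → seq18; the MRCA is the node subtending (seq18,((seq24,seq51),seq86,((seq69,((seq31,seq44),(seq1,(seq37,(seq29,seq47,seq63))))),seq68))).
Branch lengths along that path: 0.283 + 0.073 + 0.071 + 0.207 + 0.163 + 0.083 + 0.222 + 0.235 + 0.159 = 1.496.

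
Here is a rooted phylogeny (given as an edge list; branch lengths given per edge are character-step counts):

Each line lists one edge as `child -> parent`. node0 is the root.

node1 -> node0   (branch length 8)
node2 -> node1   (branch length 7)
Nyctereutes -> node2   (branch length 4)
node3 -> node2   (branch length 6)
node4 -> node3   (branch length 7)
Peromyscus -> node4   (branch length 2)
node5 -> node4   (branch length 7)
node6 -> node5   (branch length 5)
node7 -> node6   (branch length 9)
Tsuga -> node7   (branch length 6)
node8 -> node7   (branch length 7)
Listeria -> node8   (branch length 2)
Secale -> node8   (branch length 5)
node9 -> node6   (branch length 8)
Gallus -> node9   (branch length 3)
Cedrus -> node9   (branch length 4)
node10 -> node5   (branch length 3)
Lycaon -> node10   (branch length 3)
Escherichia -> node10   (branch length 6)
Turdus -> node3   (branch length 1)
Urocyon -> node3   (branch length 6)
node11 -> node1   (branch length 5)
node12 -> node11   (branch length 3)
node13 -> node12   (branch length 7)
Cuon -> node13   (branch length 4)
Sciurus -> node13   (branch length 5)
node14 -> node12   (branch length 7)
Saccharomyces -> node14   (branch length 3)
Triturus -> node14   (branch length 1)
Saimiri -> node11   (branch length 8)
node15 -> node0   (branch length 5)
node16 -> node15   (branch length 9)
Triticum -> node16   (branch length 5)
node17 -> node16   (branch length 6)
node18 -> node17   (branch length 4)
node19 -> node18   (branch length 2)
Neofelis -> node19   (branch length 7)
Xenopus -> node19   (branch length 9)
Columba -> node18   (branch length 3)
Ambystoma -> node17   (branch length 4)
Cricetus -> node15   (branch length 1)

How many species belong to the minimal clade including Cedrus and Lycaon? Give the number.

The MRCA of Cedrus and Lycaon is the node subtending (((Tsuga,(Listeria,Secale)),(Gallus,Cedrus)),(Lycaon,Escherichia)).
That clade contains 7 terminal taxa: Cedrus, Escherichia, Gallus, Listeria, Lycaon, Secale, Tsuga.

7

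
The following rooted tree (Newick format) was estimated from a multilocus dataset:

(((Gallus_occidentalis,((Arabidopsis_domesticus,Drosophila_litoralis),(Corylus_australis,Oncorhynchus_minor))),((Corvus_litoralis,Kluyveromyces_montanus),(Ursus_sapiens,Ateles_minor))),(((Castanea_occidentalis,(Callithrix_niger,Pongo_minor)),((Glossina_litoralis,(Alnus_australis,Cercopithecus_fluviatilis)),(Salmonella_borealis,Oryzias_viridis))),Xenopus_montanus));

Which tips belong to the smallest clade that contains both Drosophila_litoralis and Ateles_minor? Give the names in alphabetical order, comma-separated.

Tracing Drosophila_litoralis: it sits inside (Arabidopsis_domesticus,Drosophila_litoralis).
Tracing Ateles_minor: it sits inside (Ursus_sapiens,Ateles_minor).
The smallest clade enclosing both is ((Gallus_occidentalis,((Arabidopsis_domesticus,Drosophila_litoralis),(Corylus_australis,Oncorhynchus_minor))),((Corvus_litoralis,Kluyveromyces_montanus),(Ursus_sapiens,Ateles_minor))); the answer is its 9 terminal taxa in alphabetical order.

Arabidopsis_domesticus, Ateles_minor, Corvus_litoralis, Corylus_australis, Drosophila_litoralis, Gallus_occidentalis, Kluyveromyces_montanus, Oncorhynchus_minor, Ursus_sapiens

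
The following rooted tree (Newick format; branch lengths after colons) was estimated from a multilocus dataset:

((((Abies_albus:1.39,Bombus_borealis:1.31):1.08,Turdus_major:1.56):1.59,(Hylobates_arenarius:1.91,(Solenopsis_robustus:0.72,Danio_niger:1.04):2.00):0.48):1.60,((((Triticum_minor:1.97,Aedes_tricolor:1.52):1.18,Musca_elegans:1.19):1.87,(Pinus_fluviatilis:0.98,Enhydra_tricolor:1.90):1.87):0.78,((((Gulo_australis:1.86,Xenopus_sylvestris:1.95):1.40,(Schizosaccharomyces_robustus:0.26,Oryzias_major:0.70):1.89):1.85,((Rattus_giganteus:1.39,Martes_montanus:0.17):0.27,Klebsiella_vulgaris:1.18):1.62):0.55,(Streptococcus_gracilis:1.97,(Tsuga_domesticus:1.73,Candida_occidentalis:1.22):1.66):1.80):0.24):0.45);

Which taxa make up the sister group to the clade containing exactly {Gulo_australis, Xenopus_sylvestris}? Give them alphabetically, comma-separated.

Oryzias_major, Schizosaccharomyces_robustus

The clade containing exactly {Gulo_australis, Xenopus_sylvestris} attaches to the tree at the node subtending ((Gulo_australis,Xenopus_sylvestris),(Schizosaccharomyces_robustus,Oryzias_major)).
The other lineage descending from that same node — the sister group — is (Schizosaccharomyces_robustus,Oryzias_major); its 2 tips in alphabetical order are the answer.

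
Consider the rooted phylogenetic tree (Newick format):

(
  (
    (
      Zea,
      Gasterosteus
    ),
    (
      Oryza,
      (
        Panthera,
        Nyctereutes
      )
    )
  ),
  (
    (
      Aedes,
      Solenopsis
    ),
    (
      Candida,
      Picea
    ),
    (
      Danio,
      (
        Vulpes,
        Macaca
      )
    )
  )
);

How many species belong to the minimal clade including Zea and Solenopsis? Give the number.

12

The MRCA of Zea and Solenopsis is the root, so the clade is the entire tree.
That clade contains 12 terminal taxa: Aedes, Candida, Danio, Gasterosteus, Macaca, Nyctereutes, Oryza, Panthera, Picea, Solenopsis, Vulpes, Zea.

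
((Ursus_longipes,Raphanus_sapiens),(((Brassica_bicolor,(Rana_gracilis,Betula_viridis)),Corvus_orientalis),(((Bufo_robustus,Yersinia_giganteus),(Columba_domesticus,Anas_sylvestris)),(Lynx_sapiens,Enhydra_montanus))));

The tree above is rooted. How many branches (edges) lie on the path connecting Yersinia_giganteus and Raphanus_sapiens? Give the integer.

7

The MRCA of Yersinia_giganteus and Raphanus_sapiens is the root of the tree.
From Yersinia_giganteus up to that node: 5 branches. From Raphanus_sapiens up to the same node: 2 branches. Total: 5 + 2 = 7.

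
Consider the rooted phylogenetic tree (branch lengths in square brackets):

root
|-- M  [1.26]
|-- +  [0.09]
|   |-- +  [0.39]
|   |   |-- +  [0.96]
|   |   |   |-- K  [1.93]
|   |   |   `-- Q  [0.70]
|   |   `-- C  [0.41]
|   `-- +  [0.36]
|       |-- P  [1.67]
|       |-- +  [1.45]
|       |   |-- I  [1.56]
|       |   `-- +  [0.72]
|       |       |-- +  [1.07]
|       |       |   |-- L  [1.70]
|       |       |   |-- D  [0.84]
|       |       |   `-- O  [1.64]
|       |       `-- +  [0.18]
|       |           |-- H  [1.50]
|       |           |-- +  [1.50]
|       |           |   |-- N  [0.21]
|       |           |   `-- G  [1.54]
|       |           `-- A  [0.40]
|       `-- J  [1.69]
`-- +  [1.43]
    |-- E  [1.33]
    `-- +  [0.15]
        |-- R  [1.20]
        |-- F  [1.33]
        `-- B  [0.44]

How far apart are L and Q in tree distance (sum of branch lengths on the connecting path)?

The path runs L → … → MRCA → … → Q; the MRCA is the node subtending (((K,Q),C),(P,(I,((L,D,O),(H,(N,G),A))),J)).
Branch lengths along that path: 1.70 + 1.07 + 0.72 + 1.45 + 0.36 + 0.39 + 0.96 + 0.70 = 7.35.

7.35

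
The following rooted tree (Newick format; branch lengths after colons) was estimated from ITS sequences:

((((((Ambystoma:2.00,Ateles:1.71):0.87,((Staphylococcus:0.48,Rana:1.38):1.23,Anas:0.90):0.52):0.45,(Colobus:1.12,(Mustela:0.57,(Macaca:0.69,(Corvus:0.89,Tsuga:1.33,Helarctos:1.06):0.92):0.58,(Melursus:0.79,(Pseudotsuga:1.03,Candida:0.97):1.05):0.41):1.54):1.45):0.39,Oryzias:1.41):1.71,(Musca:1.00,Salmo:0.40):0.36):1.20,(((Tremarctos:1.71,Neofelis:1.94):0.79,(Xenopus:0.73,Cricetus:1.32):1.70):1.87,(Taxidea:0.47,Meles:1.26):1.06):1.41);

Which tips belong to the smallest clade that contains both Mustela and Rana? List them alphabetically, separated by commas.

Ambystoma, Anas, Ateles, Candida, Colobus, Corvus, Helarctos, Macaca, Melursus, Mustela, Pseudotsuga, Rana, Staphylococcus, Tsuga

Tracing Mustela: it sits inside (Mustela,(Macaca,(Corvus,Tsuga,Helarctos)),(Melursus,(Pseudotsuga,Candida))).
Tracing Rana: it sits inside (Staphylococcus,Rana).
The smallest clade enclosing both is (((Ambystoma,Ateles),((Staphylococcus,Rana),Anas)),(Colobus,(Mustela,(Macaca,(Corvus,Tsuga,Helarctos)),(Melursus,(Pseudotsuga,Candida))))); the answer is its 14 terminal taxa in alphabetical order.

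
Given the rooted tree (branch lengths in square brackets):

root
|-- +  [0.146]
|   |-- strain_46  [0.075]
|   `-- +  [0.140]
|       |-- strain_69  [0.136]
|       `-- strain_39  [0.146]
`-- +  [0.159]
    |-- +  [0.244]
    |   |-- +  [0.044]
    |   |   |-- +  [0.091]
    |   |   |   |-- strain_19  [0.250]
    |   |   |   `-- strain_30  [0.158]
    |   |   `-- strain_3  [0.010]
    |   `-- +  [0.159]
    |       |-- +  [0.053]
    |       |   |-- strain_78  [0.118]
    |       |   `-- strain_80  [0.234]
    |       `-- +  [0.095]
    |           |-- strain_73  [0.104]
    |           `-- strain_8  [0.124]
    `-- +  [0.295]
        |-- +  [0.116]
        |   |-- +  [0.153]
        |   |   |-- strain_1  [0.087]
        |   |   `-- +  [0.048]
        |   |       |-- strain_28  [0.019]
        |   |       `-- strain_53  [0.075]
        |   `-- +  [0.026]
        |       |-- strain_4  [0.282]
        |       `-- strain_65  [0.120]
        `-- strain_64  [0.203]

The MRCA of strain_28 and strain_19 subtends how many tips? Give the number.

The MRCA of strain_28 and strain_19 is the node subtending ((((strain_19,strain_30),strain_3),((strain_78,strain_80),(strain_73,strain_8))),(((strain_1,(strain_28,strain_53)),(strain_4,strain_65)),strain_64)).
That clade contains 13 terminal taxa: strain_1, strain_19, strain_28, strain_3, strain_30, strain_4, strain_53, strain_64, strain_65, strain_73, strain_78, strain_8, strain_80.

13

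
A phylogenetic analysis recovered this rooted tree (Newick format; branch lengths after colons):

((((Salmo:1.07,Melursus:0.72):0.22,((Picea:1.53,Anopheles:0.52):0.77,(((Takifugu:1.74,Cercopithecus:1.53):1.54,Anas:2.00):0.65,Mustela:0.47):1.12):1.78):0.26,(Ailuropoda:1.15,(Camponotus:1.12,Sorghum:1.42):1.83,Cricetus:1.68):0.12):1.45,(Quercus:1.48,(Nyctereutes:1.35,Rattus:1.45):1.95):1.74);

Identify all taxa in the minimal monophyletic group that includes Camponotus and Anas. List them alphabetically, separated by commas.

Tracing Camponotus: it sits inside (Camponotus,Sorghum).
Tracing Anas: it sits inside ((Takifugu,Cercopithecus),Anas).
The smallest clade enclosing both is (((Salmo,Melursus),((Picea,Anopheles),(((Takifugu,Cercopithecus),Anas),Mustela))),(Ailuropoda,(Camponotus,Sorghum),Cricetus)); the answer is its 12 terminal taxa in alphabetical order.

Ailuropoda, Anas, Anopheles, Camponotus, Cercopithecus, Cricetus, Melursus, Mustela, Picea, Salmo, Sorghum, Takifugu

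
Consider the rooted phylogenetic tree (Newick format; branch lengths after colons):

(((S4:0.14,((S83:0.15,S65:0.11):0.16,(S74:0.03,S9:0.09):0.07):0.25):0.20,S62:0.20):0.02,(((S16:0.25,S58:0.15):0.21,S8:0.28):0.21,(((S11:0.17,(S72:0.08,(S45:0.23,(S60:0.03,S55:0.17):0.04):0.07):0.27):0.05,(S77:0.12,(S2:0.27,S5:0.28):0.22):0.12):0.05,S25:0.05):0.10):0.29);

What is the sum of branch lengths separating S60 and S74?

The path runs S60 → … → MRCA → … → S74; the MRCA is the root of the tree.
Branch lengths along that path: 0.03 + 0.04 + 0.07 + 0.27 + 0.05 + 0.05 + 0.10 + 0.29 + 0.02 + 0.20 + 0.25 + 0.07 + 0.03 = 1.47.

1.47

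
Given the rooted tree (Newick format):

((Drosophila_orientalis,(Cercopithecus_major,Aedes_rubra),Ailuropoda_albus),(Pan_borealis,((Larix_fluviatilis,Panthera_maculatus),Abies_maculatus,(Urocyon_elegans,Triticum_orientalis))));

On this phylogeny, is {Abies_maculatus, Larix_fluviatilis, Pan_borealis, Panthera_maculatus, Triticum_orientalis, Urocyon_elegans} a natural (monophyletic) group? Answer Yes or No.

The most recent common ancestor of these taxa subtends (Pan_borealis,((Larix_fluviatilis,Panthera_maculatus),Abies_maculatus,(Urocyon_elegans,Triticum_orientalis))).
That clade has exactly 6 tips — every listed taxon and nothing else — so the group is monophyletic.

Yes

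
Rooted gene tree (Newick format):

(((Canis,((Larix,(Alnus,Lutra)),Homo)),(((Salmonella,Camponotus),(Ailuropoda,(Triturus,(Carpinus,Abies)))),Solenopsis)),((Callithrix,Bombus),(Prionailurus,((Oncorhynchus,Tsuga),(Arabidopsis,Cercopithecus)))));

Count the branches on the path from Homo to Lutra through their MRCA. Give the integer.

The MRCA of Homo and Lutra is the node subtending ((Larix,(Alnus,Lutra)),Homo).
From Homo up to that node: 1 branch. From Lutra up to the same node: 3 branches. Total: 1 + 3 = 4.

4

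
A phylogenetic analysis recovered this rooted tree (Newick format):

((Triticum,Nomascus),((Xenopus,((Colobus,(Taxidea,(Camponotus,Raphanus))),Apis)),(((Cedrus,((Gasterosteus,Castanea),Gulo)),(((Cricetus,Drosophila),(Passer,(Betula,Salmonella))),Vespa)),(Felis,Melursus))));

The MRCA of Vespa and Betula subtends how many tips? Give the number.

The MRCA of Vespa and Betula is the node subtending (((Cricetus,Drosophila),(Passer,(Betula,Salmonella))),Vespa).
That clade contains 6 terminal taxa: Betula, Cricetus, Drosophila, Passer, Salmonella, Vespa.

6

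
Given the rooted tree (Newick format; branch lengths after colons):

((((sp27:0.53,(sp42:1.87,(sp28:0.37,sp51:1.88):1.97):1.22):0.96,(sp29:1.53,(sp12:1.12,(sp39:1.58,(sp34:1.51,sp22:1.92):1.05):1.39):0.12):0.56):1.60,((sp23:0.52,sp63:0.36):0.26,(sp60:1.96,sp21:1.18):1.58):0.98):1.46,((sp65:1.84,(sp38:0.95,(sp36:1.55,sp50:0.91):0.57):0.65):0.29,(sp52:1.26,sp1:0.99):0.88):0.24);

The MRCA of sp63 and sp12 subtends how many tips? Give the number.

The MRCA of sp63 and sp12 is the node subtending (((sp27,(sp42,(sp28,sp51))),(sp29,(sp12,(sp39,(sp34,sp22))))),((sp23,sp63),(sp60,sp21))).
That clade contains 13 terminal taxa: sp12, sp21, sp22, sp23, sp27, sp28, sp29, sp34, sp39, sp42, sp51, sp60, sp63.

13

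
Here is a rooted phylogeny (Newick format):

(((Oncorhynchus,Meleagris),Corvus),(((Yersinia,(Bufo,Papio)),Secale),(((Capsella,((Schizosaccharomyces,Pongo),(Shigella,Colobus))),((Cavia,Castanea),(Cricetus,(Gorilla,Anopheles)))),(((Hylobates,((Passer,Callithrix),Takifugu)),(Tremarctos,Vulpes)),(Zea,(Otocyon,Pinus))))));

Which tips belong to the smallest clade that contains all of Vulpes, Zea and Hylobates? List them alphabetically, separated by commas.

Callithrix, Hylobates, Otocyon, Passer, Pinus, Takifugu, Tremarctos, Vulpes, Zea

Tracing Vulpes: it sits inside (Tremarctos,Vulpes).
Tracing Zea: it sits inside (Zea,(Otocyon,Pinus)).
Tracing Hylobates: it sits inside (Hylobates,((Passer,Callithrix),Takifugu)).
The smallest clade enclosing all 3 is (((Hylobates,((Passer,Callithrix),Takifugu)),(Tremarctos,Vulpes)),(Zea,(Otocyon,Pinus))); the answer is its 9 terminal taxa in alphabetical order.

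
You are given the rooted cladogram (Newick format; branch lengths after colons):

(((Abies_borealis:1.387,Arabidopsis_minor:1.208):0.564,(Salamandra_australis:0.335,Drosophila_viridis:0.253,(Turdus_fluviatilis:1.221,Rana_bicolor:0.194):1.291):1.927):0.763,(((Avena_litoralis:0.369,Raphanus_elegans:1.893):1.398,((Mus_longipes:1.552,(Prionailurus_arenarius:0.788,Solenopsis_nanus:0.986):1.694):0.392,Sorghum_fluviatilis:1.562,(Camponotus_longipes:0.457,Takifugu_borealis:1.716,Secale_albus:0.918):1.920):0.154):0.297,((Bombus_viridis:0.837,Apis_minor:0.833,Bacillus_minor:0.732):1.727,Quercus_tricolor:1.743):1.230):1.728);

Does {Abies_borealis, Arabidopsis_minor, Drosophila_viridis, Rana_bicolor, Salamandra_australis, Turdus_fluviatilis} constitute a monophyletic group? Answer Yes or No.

Yes

The most recent common ancestor of these taxa subtends ((Abies_borealis,Arabidopsis_minor),(Salamandra_australis,Drosophila_viridis,(Turdus_fluviatilis,Rana_bicolor))).
That clade has exactly 6 tips — every listed taxon and nothing else — so the group is monophyletic.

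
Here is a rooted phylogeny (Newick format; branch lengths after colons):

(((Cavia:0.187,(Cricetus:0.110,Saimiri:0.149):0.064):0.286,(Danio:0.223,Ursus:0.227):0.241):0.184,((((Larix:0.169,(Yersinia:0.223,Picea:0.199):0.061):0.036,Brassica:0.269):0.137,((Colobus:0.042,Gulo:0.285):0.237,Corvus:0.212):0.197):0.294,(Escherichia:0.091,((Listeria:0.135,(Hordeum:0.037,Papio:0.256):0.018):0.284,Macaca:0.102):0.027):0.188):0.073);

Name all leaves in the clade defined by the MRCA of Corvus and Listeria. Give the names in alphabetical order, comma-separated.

Brassica, Colobus, Corvus, Escherichia, Gulo, Hordeum, Larix, Listeria, Macaca, Papio, Picea, Yersinia

Tracing Corvus: it sits inside ((Colobus,Gulo),Corvus).
Tracing Listeria: it sits inside (Listeria,(Hordeum,Papio)).
The smallest clade enclosing both is ((((Larix,(Yersinia,Picea)),Brassica),((Colobus,Gulo),Corvus)),(Escherichia,((Listeria,(Hordeum,Papio)),Macaca))); the answer is its 12 terminal taxa in alphabetical order.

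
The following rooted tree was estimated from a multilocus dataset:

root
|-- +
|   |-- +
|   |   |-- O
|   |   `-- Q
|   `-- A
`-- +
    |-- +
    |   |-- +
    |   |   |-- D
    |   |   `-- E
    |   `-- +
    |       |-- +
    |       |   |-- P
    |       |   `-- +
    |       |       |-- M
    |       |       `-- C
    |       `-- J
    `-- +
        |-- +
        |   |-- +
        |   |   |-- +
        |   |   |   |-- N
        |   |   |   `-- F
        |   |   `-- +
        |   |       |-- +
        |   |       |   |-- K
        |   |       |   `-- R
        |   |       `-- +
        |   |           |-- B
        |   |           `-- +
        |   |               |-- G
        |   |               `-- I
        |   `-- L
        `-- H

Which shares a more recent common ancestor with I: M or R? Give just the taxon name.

R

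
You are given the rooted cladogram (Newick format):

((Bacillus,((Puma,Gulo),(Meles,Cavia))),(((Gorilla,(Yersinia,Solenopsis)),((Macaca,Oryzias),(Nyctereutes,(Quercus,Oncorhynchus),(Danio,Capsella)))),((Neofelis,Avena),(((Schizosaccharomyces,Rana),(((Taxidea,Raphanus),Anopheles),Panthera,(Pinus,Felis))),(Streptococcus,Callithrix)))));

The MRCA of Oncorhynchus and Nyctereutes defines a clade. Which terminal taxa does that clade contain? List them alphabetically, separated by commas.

Capsella, Danio, Nyctereutes, Oncorhynchus, Quercus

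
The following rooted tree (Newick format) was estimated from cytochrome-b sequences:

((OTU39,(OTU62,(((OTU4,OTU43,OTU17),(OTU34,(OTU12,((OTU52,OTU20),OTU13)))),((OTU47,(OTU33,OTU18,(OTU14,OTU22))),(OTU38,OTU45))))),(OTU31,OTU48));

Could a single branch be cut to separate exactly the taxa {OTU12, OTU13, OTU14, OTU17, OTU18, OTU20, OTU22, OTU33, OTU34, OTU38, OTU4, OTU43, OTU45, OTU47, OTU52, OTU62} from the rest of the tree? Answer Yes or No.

Yes

The most recent common ancestor of these taxa subtends (OTU62,(((OTU4,OTU43,OTU17),(OTU34,(OTU12,((OTU52,OTU20),OTU13)))),((OTU47,(OTU33,OTU18,(OTU14,OTU22))),(OTU38,OTU45)))).
That clade has exactly 16 tips — every listed taxon and nothing else — so the group is monophyletic.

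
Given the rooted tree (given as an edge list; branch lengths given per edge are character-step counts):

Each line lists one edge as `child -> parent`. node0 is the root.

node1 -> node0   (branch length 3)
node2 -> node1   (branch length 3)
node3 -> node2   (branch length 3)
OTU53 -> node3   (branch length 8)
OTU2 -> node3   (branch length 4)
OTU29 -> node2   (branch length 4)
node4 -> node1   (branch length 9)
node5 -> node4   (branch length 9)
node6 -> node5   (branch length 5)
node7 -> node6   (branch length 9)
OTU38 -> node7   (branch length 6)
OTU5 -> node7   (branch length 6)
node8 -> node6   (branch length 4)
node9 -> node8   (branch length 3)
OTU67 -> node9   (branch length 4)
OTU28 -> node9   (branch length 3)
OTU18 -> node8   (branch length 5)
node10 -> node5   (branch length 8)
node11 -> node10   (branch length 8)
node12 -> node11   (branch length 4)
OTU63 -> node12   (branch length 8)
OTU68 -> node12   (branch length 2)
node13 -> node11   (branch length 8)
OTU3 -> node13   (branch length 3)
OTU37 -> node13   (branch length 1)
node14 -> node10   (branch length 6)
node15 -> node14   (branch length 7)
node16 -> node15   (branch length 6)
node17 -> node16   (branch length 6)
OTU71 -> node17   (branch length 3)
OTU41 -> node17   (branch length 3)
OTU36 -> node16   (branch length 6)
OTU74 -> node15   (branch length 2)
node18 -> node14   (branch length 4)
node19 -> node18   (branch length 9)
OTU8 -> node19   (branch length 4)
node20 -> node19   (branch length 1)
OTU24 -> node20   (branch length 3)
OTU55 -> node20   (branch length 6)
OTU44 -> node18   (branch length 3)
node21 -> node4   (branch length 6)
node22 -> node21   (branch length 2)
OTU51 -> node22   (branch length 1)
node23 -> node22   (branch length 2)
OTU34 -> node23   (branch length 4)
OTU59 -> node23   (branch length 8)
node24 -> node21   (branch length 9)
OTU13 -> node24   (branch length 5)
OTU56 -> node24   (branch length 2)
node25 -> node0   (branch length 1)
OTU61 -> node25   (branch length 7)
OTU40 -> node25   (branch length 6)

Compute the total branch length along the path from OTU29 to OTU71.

61

The path runs OTU29 → … → MRCA → … → OTU71; the MRCA is the node subtending (((OTU53,OTU2),OTU29),((((OTU38,OTU5),((OTU67,OTU28),OTU18)),(((OTU63,OTU68),(OTU3,OTU37)),((((OTU71,OTU41),OTU36),OTU74),((OTU8,(OTU24,OTU55)),OTU44)))),((OTU51,(OTU34,OTU59)),(OTU13,OTU56)))).
Branch lengths along that path: 4 + 3 + 9 + 9 + 8 + 6 + 7 + 6 + 6 + 3 = 61.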